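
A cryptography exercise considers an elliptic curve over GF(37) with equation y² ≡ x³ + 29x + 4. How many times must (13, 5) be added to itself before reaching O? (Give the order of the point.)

2P: tangent at (13, 5): λ = (3·13² + 29)/(2·5) ≡ 18/10. 10⁻¹ ≡ 26 (mod 37) since 10·26 = 260 ≡ 1, so λ ≡ 18·26 ≡ 24.
  x = λ² - 13 - 13 = 576 - 26 ≡ 32; y = λ·(13 - 32) - 5 ≡ 20. → (32, 20)
3P: (32, 20) + (13, 5). λ = (5 - 20)/(13 - 32) ≡ 22/18 mod 37. 18⁻¹ ≡ 35 (mod 37), so λ ≡ 30.
  x = λ² - 32 - 13 = 900 - 45 ≡ 4; y = λ·(32 - 4) - 20 ≡ 6. → (4, 6)
4P: (4, 6) + (13, 5). λ = (5 - 6)/(13 - 4) ≡ 36/9 mod 37. 9⁻¹ ≡ 33 (mod 37), so λ ≡ 4.
  x = λ² - 4 - 13 = 16 - 17 ≡ 36; y = λ·(4 - 36) - 6 ≡ 14. → (36, 14)
5P: (36, 14) + (13, 5). λ = (5 - 14)/(13 - 36) ≡ 28/14 mod 37. 14⁻¹ ≡ 8 (mod 37), so λ ≡ 2.
  x = λ² - 36 - 13 = 4 - 49 ≡ 29; y = λ·(36 - 29) - 14 ≡ 0. → (29, 0)
6P: (29, 0) + (13, 5). λ = (5 - 0)/(13 - 29) ≡ 5/21 mod 37. 21⁻¹ ≡ 30 (mod 37) since 21·30 = 630 ≡ 1, so λ ≡ 2.
  x = λ² - 29 - 13 = 4 - 42 ≡ 36; y = λ·(29 - 36) - 0 ≡ 23. → (36, 23)
7P: (36, 23) + (13, 5). λ = (5 - 23)/(13 - 36) ≡ 19/14 mod 37. 14⁻¹ ≡ 8 (mod 37) since 14·8 = 112 ≡ 1, so λ ≡ 4.
  x = λ² - 36 - 13 = 16 - 49 ≡ 4; y = λ·(36 - 4) - 23 ≡ 31. → (4, 31)
8P: (4, 31) + (13, 5). λ = (5 - 31)/(13 - 4) ≡ 11/9 mod 37. 9⁻¹ ≡ 33 (mod 37) since 9·33 = 297 ≡ 1, so λ ≡ 30.
  x = λ² - 4 - 13 = 900 - 17 ≡ 32; y = λ·(4 - 32) - 31 ≡ 17. → (32, 17)
9P: (32, 17) + (13, 5). λ = (5 - 17)/(13 - 32) ≡ 25/18 mod 37. 18⁻¹ ≡ 35 (mod 37) since 18·35 = 630 ≡ 1, so λ ≡ 24.
  x = λ² - 32 - 13 = 576 - 45 ≡ 13; y = λ·(32 - 13) - 17 ≡ 32. → (13, 32)
10P: (13, 32) + (13, 5): same x and y₁ ≡ -y₂, so the sum is O.
10P = O, so the order is 10.

10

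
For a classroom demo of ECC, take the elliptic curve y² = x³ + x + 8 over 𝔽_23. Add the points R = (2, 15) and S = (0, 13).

(2, 15) + (0, 13). λ = (13 - 15)/(0 - 2) ≡ 21/21 mod 23. 21⁻¹ ≡ 11 (mod 23) since 21·11 = 231 ≡ 1, so λ ≡ 1.
  x = λ² - 2 - 0 = 1 - 2 ≡ 22; y = λ·(2 - 22) - 15 ≡ 11. → (22, 11)

(22, 11)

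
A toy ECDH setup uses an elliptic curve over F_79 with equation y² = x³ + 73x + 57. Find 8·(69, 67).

Write G = (69, 67).
Double-and-add on 8 = (1000)₂. Start with G = (69, 67) for the leading 1-bit.
double: tangent at (69, 67): λ = (3·69² + 73)/(2·67) ≡ 57/55. 55⁻¹ ≡ 23 (mod 79), so λ ≡ 57·23 ≡ 47.
  x = λ² - 69 - 69 = 2209 - 138 ≡ 17; y = λ·(69 - 17) - 67 ≡ 7. → (17, 7)
double: tangent at (17, 7): λ = (3·17² + 73)/(2·7) ≡ 71/14. 14⁻¹ ≡ 17 (mod 79), so λ ≡ 71·17 ≡ 22.
  x = λ² - 17 - 17 = 484 - 34 ≡ 55; y = λ·(17 - 55) - 7 ≡ 26. → (55, 26)
double: tangent at (55, 26): λ = (3·55² + 73)/(2·26) ≡ 63/52. 52⁻¹ ≡ 38 (mod 79) since 52·38 = 1976 ≡ 1, so λ ≡ 63·38 ≡ 24.
  x = λ² - 55 - 55 = 576 - 110 ≡ 71; y = λ·(55 - 71) - 26 ≡ 64. → (71, 64)

(71, 64)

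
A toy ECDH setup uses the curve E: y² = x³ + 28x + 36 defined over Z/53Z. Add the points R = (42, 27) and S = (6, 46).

(9, 13)

(42, 27) + (6, 46). λ = (46 - 27)/(6 - 42) ≡ 19/17 mod 53. 17⁻¹ ≡ 25 (mod 53) since 17·25 = 425 ≡ 1, so λ ≡ 51.
  x = λ² - 42 - 6 = 2601 - 48 ≡ 9; y = λ·(42 - 9) - 27 ≡ 13. → (9, 13)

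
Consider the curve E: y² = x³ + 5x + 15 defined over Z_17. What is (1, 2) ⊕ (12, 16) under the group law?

(0, 7)

(1, 2) + (12, 16). λ = (16 - 2)/(12 - 1) ≡ 14/11 mod 17. 11⁻¹ ≡ 14 (mod 17), so λ ≡ 9.
  x = λ² - 1 - 12 = 81 - 13 ≡ 0; y = λ·(1 - 0) - 2 ≡ 7. → (0, 7)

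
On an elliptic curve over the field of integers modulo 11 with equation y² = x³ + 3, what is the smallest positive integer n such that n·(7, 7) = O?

2P: tangent at (7, 7): λ = (3·7² + 0)/(2·7) ≡ 4/3. 3⁻¹ ≡ 4 (mod 11) since 3·4 = 12 ≡ 1, so λ ≡ 4·4 ≡ 5.
  x = λ² - 7 - 7 = 25 - 14 ≡ 0; y = λ·(7 - 0) - 7 ≡ 6. → (0, 6)
3P: (0, 6) + (7, 7). λ = (7 - 6)/(7 - 0) ≡ 1/7 mod 11. 7⁻¹ ≡ 8 (mod 11) since 7·8 = 56 ≡ 1, so λ ≡ 8.
  x = λ² - 0 - 7 = 64 - 7 ≡ 2; y = λ·(0 - 2) - 6 ≡ 0. → (2, 0)
4P: (2, 0) + (7, 7). λ = (7 - 0)/(7 - 2) ≡ 7/5 mod 11. 5⁻¹ ≡ 9 (mod 11), so λ ≡ 8.
  x = λ² - 2 - 7 = 64 - 9 ≡ 0; y = λ·(2 - 0) - 0 ≡ 5. → (0, 5)
5P: (0, 5) + (7, 7). λ = (7 - 5)/(7 - 0) ≡ 2/7 mod 11. 7⁻¹ ≡ 8 (mod 11), so λ ≡ 5.
  x = λ² - 0 - 7 = 25 - 7 ≡ 7; y = λ·(0 - 7) - 5 ≡ 4. → (7, 4)
6P: (7, 4) + (7, 7): same x and y₁ ≡ -y₂, so the sum is O.
6P = O, so the order is 6.

6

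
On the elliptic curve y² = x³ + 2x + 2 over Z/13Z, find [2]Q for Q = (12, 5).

tangent at (12, 5): λ = (3·12² + 2)/(2·5) ≡ 5/10. 10⁻¹ ≡ 4 (mod 13) since 10·4 = 40 ≡ 1, so λ ≡ 5·4 ≡ 7.
  x = λ² - 12 - 12 = 49 - 24 ≡ 12; y = λ·(12 - 12) - 5 ≡ 8. → (12, 8)

(12, 8)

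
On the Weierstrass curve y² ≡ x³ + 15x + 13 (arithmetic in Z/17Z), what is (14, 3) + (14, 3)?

(4, 16)

tangent at (14, 3): λ = (3·14² + 15)/(2·3) ≡ 8/6. 6⁻¹ ≡ 3 (mod 17), so λ ≡ 8·3 ≡ 7.
  x = λ² - 14 - 14 = 49 - 28 ≡ 4; y = λ·(14 - 4) - 3 ≡ 16. → (4, 16)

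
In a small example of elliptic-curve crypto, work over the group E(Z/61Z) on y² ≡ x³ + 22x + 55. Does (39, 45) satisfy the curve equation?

no

y² = 45² ≡ 12; x³ + 22x + 55 = 60232 ≡ 25 (mod 61). 12 ≠ 25.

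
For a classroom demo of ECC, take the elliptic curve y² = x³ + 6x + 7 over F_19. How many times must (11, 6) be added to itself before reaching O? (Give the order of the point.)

2P: tangent at (11, 6): λ = (3·11² + 6)/(2·6) ≡ 8/12. 12⁻¹ ≡ 8 (mod 19), so λ ≡ 8·8 ≡ 7.
  x = λ² - 11 - 11 = 49 - 22 ≡ 8; y = λ·(11 - 8) - 6 ≡ 15. → (8, 15)
3P: (8, 15) + (11, 6). λ = (6 - 15)/(11 - 8) ≡ 10/3 mod 19. 3⁻¹ ≡ 13 (mod 19), so λ ≡ 16.
  x = λ² - 8 - 11 = 256 - 19 ≡ 9; y = λ·(8 - 9) - 15 ≡ 7. → (9, 7)
4P: (9, 7) + (11, 6). λ = (6 - 7)/(11 - 9) ≡ 18/2 mod 19. 2⁻¹ ≡ 10 (mod 19) since 2·10 = 20 ≡ 1, so λ ≡ 9.
  x = λ² - 9 - 11 = 81 - 20 ≡ 4; y = λ·(9 - 4) - 7 ≡ 0. → (4, 0)
5P: (4, 0) + (11, 6). λ = (6 - 0)/(11 - 4) ≡ 6/7 mod 19. 7⁻¹ ≡ 11 (mod 19) since 7·11 = 77 ≡ 1, so λ ≡ 9.
  x = λ² - 4 - 11 = 81 - 15 ≡ 9; y = λ·(4 - 9) - 0 ≡ 12. → (9, 12)
6P: (9, 12) + (11, 6). λ = (6 - 12)/(11 - 9) ≡ 13/2 mod 19. 2⁻¹ ≡ 10 (mod 19), so λ ≡ 16.
  x = λ² - 9 - 11 = 256 - 20 ≡ 8; y = λ·(9 - 8) - 12 ≡ 4. → (8, 4)
7P: (8, 4) + (11, 6). λ = (6 - 4)/(11 - 8) ≡ 2/3 mod 19. 3⁻¹ ≡ 13 (mod 19), so λ ≡ 7.
  x = λ² - 8 - 11 = 49 - 19 ≡ 11; y = λ·(8 - 11) - 4 ≡ 13. → (11, 13)
8P: (11, 13) + (11, 6): same x and y₁ ≡ -y₂, so the sum is O.
8P = O, so the order is 8.

8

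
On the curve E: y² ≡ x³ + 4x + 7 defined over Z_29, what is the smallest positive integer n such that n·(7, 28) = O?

2P: tangent at (7, 28): λ = (3·7² + 4)/(2·28) ≡ 6/27. 27⁻¹ ≡ 14 (mod 29), so λ ≡ 6·14 ≡ 26.
  x = λ² - 7 - 7 = 676 - 14 ≡ 24; y = λ·(7 - 24) - 28 ≡ 23. → (24, 23)
3P: (24, 23) + (7, 28). λ = (28 - 23)/(7 - 24) ≡ 5/12 mod 29. 12⁻¹ ≡ 17 (mod 29) since 12·17 = 204 ≡ 1, so λ ≡ 27.
  x = λ² - 24 - 7 = 729 - 31 ≡ 2; y = λ·(24 - 2) - 23 ≡ 20. → (2, 20)
4P: (2, 20) + (7, 28). λ = (28 - 20)/(7 - 2) ≡ 8/5 mod 29. 5⁻¹ ≡ 6 (mod 29) since 5·6 = 30 ≡ 1, so λ ≡ 19.
  x = λ² - 2 - 7 = 361 - 9 ≡ 4; y = λ·(2 - 4) - 20 ≡ 0. → (4, 0)
5P: (4, 0) + (7, 28). λ = (28 - 0)/(7 - 4) ≡ 28/3 mod 29. 3⁻¹ ≡ 10 (mod 29), so λ ≡ 19.
  x = λ² - 4 - 7 = 361 - 11 ≡ 2; y = λ·(4 - 2) - 0 ≡ 9. → (2, 9)
6P: (2, 9) + (7, 28). λ = (28 - 9)/(7 - 2) ≡ 19/5 mod 29. 5⁻¹ ≡ 6 (mod 29) since 5·6 = 30 ≡ 1, so λ ≡ 27.
  x = λ² - 2 - 7 = 729 - 9 ≡ 24; y = λ·(2 - 24) - 9 ≡ 6. → (24, 6)
7P: (24, 6) + (7, 28). λ = (28 - 6)/(7 - 24) ≡ 22/12 mod 29. 12⁻¹ ≡ 17 (mod 29) since 12·17 = 204 ≡ 1, so λ ≡ 26.
  x = λ² - 24 - 7 = 676 - 31 ≡ 7; y = λ·(24 - 7) - 6 ≡ 1. → (7, 1)
8P: (7, 1) + (7, 28): same x and y₁ ≡ -y₂, so the sum is O.
8P = O, so the order is 8.

8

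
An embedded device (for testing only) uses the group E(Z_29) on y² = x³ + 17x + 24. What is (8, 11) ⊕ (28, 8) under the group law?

(8, 11) + (28, 8). λ = (8 - 11)/(28 - 8) ≡ 26/20 mod 29. 20⁻¹ ≡ 16 (mod 29) since 20·16 = 320 ≡ 1, so λ ≡ 10.
  x = λ² - 8 - 28 = 100 - 36 ≡ 6; y = λ·(8 - 6) - 11 ≡ 9. → (6, 9)

(6, 9)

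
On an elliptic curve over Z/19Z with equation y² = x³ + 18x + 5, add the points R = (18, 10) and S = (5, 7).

(18, 10) + (5, 7). λ = (7 - 10)/(5 - 18) ≡ 16/6 mod 19. 6⁻¹ ≡ 16 (mod 19) since 6·16 = 96 ≡ 1, so λ ≡ 9.
  x = λ² - 18 - 5 = 81 - 23 ≡ 1; y = λ·(18 - 1) - 10 ≡ 10. → (1, 10)

(1, 10)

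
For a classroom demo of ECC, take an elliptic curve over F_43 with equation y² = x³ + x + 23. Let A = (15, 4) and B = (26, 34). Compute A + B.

(15, 4) + (26, 34). λ = (34 - 4)/(26 - 15) ≡ 30/11 mod 43. 11⁻¹ ≡ 4 (mod 43), so λ ≡ 34.
  x = λ² - 15 - 26 = 1156 - 41 ≡ 40; y = λ·(15 - 40) - 4 ≡ 6. → (40, 6)

(40, 6)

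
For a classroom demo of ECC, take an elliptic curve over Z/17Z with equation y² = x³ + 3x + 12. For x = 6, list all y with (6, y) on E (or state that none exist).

5, 12

x³ + 3x + 12 = 246 ≡ 8 (mod 17).
Square roots of 8 mod 17: 5 and 12 (since 5² = 25 ≡ 8).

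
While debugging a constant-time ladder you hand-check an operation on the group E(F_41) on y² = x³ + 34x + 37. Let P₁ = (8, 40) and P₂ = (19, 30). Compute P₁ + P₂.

(8, 40) + (19, 30). λ = (30 - 40)/(19 - 8) ≡ 31/11 mod 41. 11⁻¹ ≡ 15 (mod 41) since 11·15 = 165 ≡ 1, so λ ≡ 14.
  x = λ² - 8 - 19 = 196 - 27 ≡ 5; y = λ·(8 - 5) - 40 ≡ 2. → (5, 2)

(5, 2)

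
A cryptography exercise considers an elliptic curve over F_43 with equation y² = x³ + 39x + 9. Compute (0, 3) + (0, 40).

The two points share x = 0 and their y-coordinates satisfy 3 + 40 ≡ 0 (mod 43), so they are inverses. Their sum is O.

O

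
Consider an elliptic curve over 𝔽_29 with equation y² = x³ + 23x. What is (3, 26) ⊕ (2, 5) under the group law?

(1, 16)

(3, 26) + (2, 5). λ = (5 - 26)/(2 - 3) ≡ 8/28 mod 29. 28⁻¹ ≡ 28 (mod 29) since 28·28 = 784 ≡ 1, so λ ≡ 21.
  x = λ² - 3 - 2 = 441 - 5 ≡ 1; y = λ·(3 - 1) - 26 ≡ 16. → (1, 16)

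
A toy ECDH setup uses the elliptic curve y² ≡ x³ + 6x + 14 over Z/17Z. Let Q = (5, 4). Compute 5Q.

(8, 9)

Repeated addition: build up to 5Q.
2Q: tangent at (5, 4): λ = (3·5² + 6)/(2·4) ≡ 13/8. 8⁻¹ ≡ 15 (mod 17) since 8·15 = 120 ≡ 1, so λ ≡ 13·15 ≡ 8.
  x = λ² - 5 - 5 = 64 - 10 ≡ 3; y = λ·(5 - 3) - 4 ≡ 12. → (3, 12)
3Q: (3, 12) + (5, 4). λ = (4 - 12)/(5 - 3) ≡ 9/2 mod 17. 2⁻¹ ≡ 9 (mod 17) since 2·9 = 18 ≡ 1, so λ ≡ 13.
  x = λ² - 3 - 5 = 169 - 8 ≡ 8; y = λ·(3 - 8) - 12 ≡ 8. → (8, 8)
4Q: (8, 8) + (5, 4). λ = (4 - 8)/(5 - 8) ≡ 13/14 mod 17. 14⁻¹ ≡ 11 (mod 17) since 14·11 = 154 ≡ 1, so λ ≡ 7.
  x = λ² - 8 - 5 = 49 - 13 ≡ 2; y = λ·(8 - 2) - 8 ≡ 0. → (2, 0)
5Q: (2, 0) + (5, 4). λ = (4 - 0)/(5 - 2) ≡ 4/3 mod 17. 3⁻¹ ≡ 6 (mod 17) since 3·6 = 18 ≡ 1, so λ ≡ 7.
  x = λ² - 2 - 5 = 49 - 7 ≡ 8; y = λ·(2 - 8) - 0 ≡ 9. → (8, 9)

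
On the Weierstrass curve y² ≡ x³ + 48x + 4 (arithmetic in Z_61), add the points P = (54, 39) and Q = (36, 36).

(54, 39) + (36, 36). λ = (36 - 39)/(36 - 54) ≡ 58/43 mod 61. 43⁻¹ ≡ 44 (mod 61), so λ ≡ 51.
  x = λ² - 54 - 36 = 2601 - 90 ≡ 10; y = λ·(54 - 10) - 39 ≡ 9. → (10, 9)

(10, 9)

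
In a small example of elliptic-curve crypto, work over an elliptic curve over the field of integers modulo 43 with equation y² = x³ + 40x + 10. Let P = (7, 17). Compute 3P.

(23, 38)

Repeated addition: build up to 3P.
2P: tangent at (7, 17): λ = (3·7² + 40)/(2·17) ≡ 15/34. 34⁻¹ ≡ 19 (mod 43) since 34·19 = 646 ≡ 1, so λ ≡ 15·19 ≡ 27.
  x = λ² - 7 - 7 = 729 - 14 ≡ 27; y = λ·(7 - 27) - 17 ≡ 2. → (27, 2)
3P: (27, 2) + (7, 17). λ = (17 - 2)/(7 - 27) ≡ 15/23 mod 43. 23⁻¹ ≡ 15 (mod 43) since 23·15 = 345 ≡ 1, so λ ≡ 10.
  x = λ² - 27 - 7 = 100 - 34 ≡ 23; y = λ·(27 - 23) - 2 ≡ 38. → (23, 38)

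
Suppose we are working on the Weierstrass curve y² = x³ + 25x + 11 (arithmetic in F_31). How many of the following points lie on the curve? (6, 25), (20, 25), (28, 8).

2

(6, 25): 25² ≡ 5, rhs ≡ 5 → on.
(20, 25): 25² ≡ 5, rhs ≡ 17 → off.
(28, 8): 8² ≡ 2, rhs ≡ 2 → on.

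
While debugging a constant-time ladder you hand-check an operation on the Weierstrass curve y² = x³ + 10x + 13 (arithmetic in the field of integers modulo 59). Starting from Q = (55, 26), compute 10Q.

(56, 30)

Repeated addition: build up to 10Q.
2Q: tangent at (55, 26): λ = (3·55² + 10)/(2·26) ≡ 58/52. 52⁻¹ ≡ 42 (mod 59) since 52·42 = 2184 ≡ 1, so λ ≡ 58·42 ≡ 17.
  x = λ² - 55 - 55 = 289 - 110 ≡ 2; y = λ·(55 - 2) - 26 ≡ 49. → (2, 49)
3Q: (2, 49) + (55, 26). λ = (26 - 49)/(55 - 2) ≡ 36/53 mod 59. 53⁻¹ ≡ 49 (mod 59) since 53·49 = 2597 ≡ 1, so λ ≡ 53.
  x = λ² - 2 - 55 = 2809 - 57 ≡ 38; y = λ·(2 - 38) - 49 ≡ 49. → (38, 49)
4Q: (38, 49) + (55, 26). λ = (26 - 49)/(55 - 38) ≡ 36/17 mod 59. 17⁻¹ ≡ 7 (mod 59) since 17·7 = 119 ≡ 1, so λ ≡ 16.
  x = λ² - 38 - 55 = 256 - 93 ≡ 45; y = λ·(38 - 45) - 49 ≡ 16. → (45, 16)
5Q: (45, 16) + (55, 26). λ = (26 - 16)/(55 - 45) ≡ 10/10 mod 59. 10⁻¹ ≡ 6 (mod 59) since 10·6 = 60 ≡ 1, so λ ≡ 1.
  x = λ² - 45 - 55 = 1 - 100 ≡ 19; y = λ·(45 - 19) - 16 ≡ 10. → (19, 10)
6Q: (19, 10) + (55, 26). λ = (26 - 10)/(55 - 19) ≡ 16/36 mod 59. 36⁻¹ ≡ 41 (mod 59) since 36·41 = 1476 ≡ 1, so λ ≡ 7.
  x = λ² - 19 - 55 = 49 - 74 ≡ 34; y = λ·(19 - 34) - 10 ≡ 3. → (34, 3)
7Q: (34, 3) + (55, 26). λ = (26 - 3)/(55 - 34) ≡ 23/21 mod 59. 21⁻¹ ≡ 45 (mod 59), so λ ≡ 32.
  x = λ² - 34 - 55 = 1024 - 89 ≡ 50; y = λ·(34 - 50) - 3 ≡ 16. → (50, 16)
8Q: (50, 16) + (55, 26). λ = (26 - 16)/(55 - 50) ≡ 10/5 mod 59. 5⁻¹ ≡ 12 (mod 59), so λ ≡ 2.
  x = λ² - 50 - 55 = 4 - 105 ≡ 17; y = λ·(50 - 17) - 16 ≡ 50. → (17, 50)
9Q: (17, 50) + (55, 26). λ = (26 - 50)/(55 - 17) ≡ 35/38 mod 59. 38⁻¹ ≡ 14 (mod 59) since 38·14 = 532 ≡ 1, so λ ≡ 18.
  x = λ² - 17 - 55 = 324 - 72 ≡ 16; y = λ·(17 - 16) - 50 ≡ 27. → (16, 27)
10Q: (16, 27) + (55, 26). λ = (26 - 27)/(55 - 16) ≡ 58/39 mod 59. 39⁻¹ ≡ 56 (mod 59), so λ ≡ 3.
  x = λ² - 16 - 55 = 9 - 71 ≡ 56; y = λ·(16 - 56) - 27 ≡ 30. → (56, 30)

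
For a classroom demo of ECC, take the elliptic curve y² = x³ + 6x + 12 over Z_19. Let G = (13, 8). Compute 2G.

tangent at (13, 8): λ = (3·13² + 6)/(2·8) ≡ 0/16. 16⁻¹ ≡ 6 (mod 19) since 16·6 = 96 ≡ 1, so λ ≡ 0·6 ≡ 0.
  x = λ² - 13 - 13 = 0 - 26 ≡ 12; y = λ·(13 - 12) - 8 ≡ 11. → (12, 11)

(12, 11)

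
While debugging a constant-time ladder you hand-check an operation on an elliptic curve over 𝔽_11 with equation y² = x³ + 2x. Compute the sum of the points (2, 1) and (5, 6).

(8, 0)

(2, 1) + (5, 6). λ = (6 - 1)/(5 - 2) ≡ 5/3 mod 11. 3⁻¹ ≡ 4 (mod 11), so λ ≡ 9.
  x = λ² - 2 - 5 = 81 - 7 ≡ 8; y = λ·(2 - 8) - 1 ≡ 0. → (8, 0)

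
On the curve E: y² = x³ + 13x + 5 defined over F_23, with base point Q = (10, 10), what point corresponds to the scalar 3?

(9, 0)

Repeated addition: build up to 3Q.
2Q: tangent at (10, 10): λ = (3·10² + 13)/(2·10) ≡ 14/20. 20⁻¹ ≡ 15 (mod 23), so λ ≡ 14·15 ≡ 3.
  x = λ² - 10 - 10 = 9 - 20 ≡ 12; y = λ·(10 - 12) - 10 ≡ 7. → (12, 7)
3Q: (12, 7) + (10, 10). λ = (10 - 7)/(10 - 12) ≡ 3/21 mod 23. 21⁻¹ ≡ 11 (mod 23), so λ ≡ 10.
  x = λ² - 12 - 10 = 100 - 22 ≡ 9; y = λ·(12 - 9) - 7 ≡ 0. → (9, 0)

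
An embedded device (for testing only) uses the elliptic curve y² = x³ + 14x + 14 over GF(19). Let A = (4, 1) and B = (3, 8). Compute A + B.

(4, 1) + (3, 8). λ = (8 - 1)/(3 - 4) ≡ 7/18 mod 19. 18⁻¹ ≡ 18 (mod 19) since 18·18 = 324 ≡ 1, so λ ≡ 12.
  x = λ² - 4 - 3 = 144 - 7 ≡ 4; y = λ·(4 - 4) - 1 ≡ 18. → (4, 18)

(4, 18)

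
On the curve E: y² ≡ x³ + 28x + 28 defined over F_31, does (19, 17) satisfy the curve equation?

yes

y² = 17² ≡ 10; x³ + 28x + 28 = 7419 ≡ 10 (mod 31). 10 = 10.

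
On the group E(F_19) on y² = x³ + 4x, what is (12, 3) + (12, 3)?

(4, 2)

tangent at (12, 3): λ = (3·12² + 4)/(2·3) ≡ 18/6. 6⁻¹ ≡ 16 (mod 19), so λ ≡ 18·16 ≡ 3.
  x = λ² - 12 - 12 = 9 - 24 ≡ 4; y = λ·(12 - 4) - 3 ≡ 2. → (4, 2)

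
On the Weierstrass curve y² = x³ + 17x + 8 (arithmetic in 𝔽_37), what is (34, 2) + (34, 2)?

tangent at (34, 2): λ = (3·34² + 17)/(2·2) ≡ 7/4. 4⁻¹ ≡ 28 (mod 37) since 4·28 = 112 ≡ 1, so λ ≡ 7·28 ≡ 11.
  x = λ² - 34 - 34 = 121 - 68 ≡ 16; y = λ·(34 - 16) - 2 ≡ 11. → (16, 11)

(16, 11)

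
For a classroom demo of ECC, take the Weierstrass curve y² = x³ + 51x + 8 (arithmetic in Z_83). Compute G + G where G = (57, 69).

tangent at (57, 69): λ = (3·57² + 51)/(2·69) ≡ 4/55. 55⁻¹ ≡ 80 (mod 83) since 55·80 = 4400 ≡ 1, so λ ≡ 4·80 ≡ 71.
  x = λ² - 57 - 57 = 5041 - 114 ≡ 30; y = λ·(57 - 30) - 69 ≡ 22. → (30, 22)

(30, 22)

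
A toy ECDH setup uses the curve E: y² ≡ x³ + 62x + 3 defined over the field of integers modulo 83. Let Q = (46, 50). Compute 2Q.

tangent at (46, 50): λ = (3·46² + 62)/(2·50) ≡ 19/17. 17⁻¹ ≡ 44 (mod 83), so λ ≡ 19·44 ≡ 6.
  x = λ² - 46 - 46 = 36 - 92 ≡ 27; y = λ·(46 - 27) - 50 ≡ 64. → (27, 64)

(27, 64)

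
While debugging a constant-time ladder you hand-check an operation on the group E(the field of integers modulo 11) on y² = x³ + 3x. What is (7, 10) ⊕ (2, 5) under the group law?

(3, 5)

(7, 10) + (2, 5). λ = (5 - 10)/(2 - 7) ≡ 6/6 mod 11. 6⁻¹ ≡ 2 (mod 11) since 6·2 = 12 ≡ 1, so λ ≡ 1.
  x = λ² - 7 - 2 = 1 - 9 ≡ 3; y = λ·(7 - 3) - 10 ≡ 5. → (3, 5)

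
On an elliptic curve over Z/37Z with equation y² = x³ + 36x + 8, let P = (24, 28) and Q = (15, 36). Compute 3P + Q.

(13, 3)

First 3P:
Repeated addition: build up to 3P.
2P: tangent at (24, 28): λ = (3·24² + 36)/(2·28) ≡ 25/19. 19⁻¹ ≡ 2 (mod 37) since 19·2 = 38 ≡ 1, so λ ≡ 25·2 ≡ 13.
  x = λ² - 24 - 24 = 169 - 48 ≡ 10; y = λ·(24 - 10) - 28 ≡ 6. → (10, 6)
3P: (10, 6) + (24, 28). λ = (28 - 6)/(24 - 10) ≡ 22/14 mod 37. 14⁻¹ ≡ 8 (mod 37), so λ ≡ 28.
  x = λ² - 10 - 24 = 784 - 34 ≡ 10; y = λ·(10 - 10) - 6 ≡ 31. → (10, 31)
3P = (10, 31).
Finally 3P + Q:
(10, 31) + (15, 36). λ = (36 - 31)/(15 - 10) ≡ 5/5 mod 37. 5⁻¹ ≡ 15 (mod 37), so λ ≡ 1.
  x = λ² - 10 - 15 = 1 - 25 ≡ 13; y = λ·(10 - 13) - 31 ≡ 3. → (13, 3)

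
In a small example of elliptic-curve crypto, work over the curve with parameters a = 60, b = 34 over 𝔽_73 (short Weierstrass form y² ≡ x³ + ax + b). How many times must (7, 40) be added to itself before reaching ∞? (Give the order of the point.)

12

2P: tangent at (7, 40): λ = (3·7² + 60)/(2·40) ≡ 61/7. 7⁻¹ ≡ 21 (mod 73), so λ ≡ 61·21 ≡ 40.
  x = λ² - 7 - 7 = 1600 - 14 ≡ 53; y = λ·(7 - 53) - 40 ≡ 18. → (53, 18)
3P: (53, 18) + (7, 40). λ = (40 - 18)/(7 - 53) ≡ 22/27 mod 73. 27⁻¹ ≡ 46 (mod 73), so λ ≡ 63.
  x = λ² - 53 - 7 = 3969 - 60 ≡ 40; y = λ·(53 - 40) - 18 ≡ 71. → (40, 71)
4P: (40, 71) + (7, 40). λ = (40 - 71)/(7 - 40) ≡ 42/40 mod 73. 40⁻¹ ≡ 42 (mod 73), so λ ≡ 12.
  x = λ² - 40 - 7 = 144 - 47 ≡ 24; y = λ·(40 - 24) - 71 ≡ 48. → (24, 48)
5P: (24, 48) + (7, 40). λ = (40 - 48)/(7 - 24) ≡ 65/56 mod 73. 56⁻¹ ≡ 30 (mod 73) since 56·30 = 1680 ≡ 1, so λ ≡ 52.
  x = λ² - 24 - 7 = 2704 - 31 ≡ 45; y = λ·(24 - 45) - 48 ≡ 28. → (45, 28)
6P: (45, 28) + (7, 40). λ = (40 - 28)/(7 - 45) ≡ 12/35 mod 73. 35⁻¹ ≡ 48 (mod 73), so λ ≡ 65.
  x = λ² - 45 - 7 = 4225 - 52 ≡ 12; y = λ·(45 - 12) - 28 ≡ 0. → (12, 0)
7P: (12, 0) + (7, 40). λ = (40 - 0)/(7 - 12) ≡ 40/68 mod 73. 68⁻¹ ≡ 29 (mod 73) since 68·29 = 1972 ≡ 1, so λ ≡ 65.
  x = λ² - 12 - 7 = 4225 - 19 ≡ 45; y = λ·(12 - 45) - 0 ≡ 45. → (45, 45)
8P: (45, 45) + (7, 40). λ = (40 - 45)/(7 - 45) ≡ 68/35 mod 73. 35⁻¹ ≡ 48 (mod 73), so λ ≡ 52.
  x = λ² - 45 - 7 = 2704 - 52 ≡ 24; y = λ·(45 - 24) - 45 ≡ 25. → (24, 25)
9P: (24, 25) + (7, 40). λ = (40 - 25)/(7 - 24) ≡ 15/56 mod 73. 56⁻¹ ≡ 30 (mod 73) since 56·30 = 1680 ≡ 1, so λ ≡ 12.
  x = λ² - 24 - 7 = 144 - 31 ≡ 40; y = λ·(24 - 40) - 25 ≡ 2. → (40, 2)
10P: (40, 2) + (7, 40). λ = (40 - 2)/(7 - 40) ≡ 38/40 mod 73. 40⁻¹ ≡ 42 (mod 73), so λ ≡ 63.
  x = λ² - 40 - 7 = 3969 - 47 ≡ 53; y = λ·(40 - 53) - 2 ≡ 55. → (53, 55)
11P: (53, 55) + (7, 40). λ = (40 - 55)/(7 - 53) ≡ 58/27 mod 73. 27⁻¹ ≡ 46 (mod 73), so λ ≡ 40.
  x = λ² - 53 - 7 = 1600 - 60 ≡ 7; y = λ·(53 - 7) - 55 ≡ 33. → (7, 33)
12P: (7, 33) + (7, 40): same x and y₁ ≡ -y₂, so the sum is ∞.
12P = ∞, so the order is 12.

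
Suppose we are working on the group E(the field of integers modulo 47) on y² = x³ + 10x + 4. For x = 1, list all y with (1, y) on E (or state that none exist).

x³ + 10x + 4 = 15 ≡ 15 (mod 47).
15 is a non-residue mod 47; no y exists.

none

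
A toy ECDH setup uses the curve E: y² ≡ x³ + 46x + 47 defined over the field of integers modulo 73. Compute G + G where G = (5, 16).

tangent at (5, 16): λ = (3·5² + 46)/(2·16) ≡ 48/32. 32⁻¹ ≡ 16 (mod 73), so λ ≡ 48·16 ≡ 38.
  x = λ² - 5 - 5 = 1444 - 10 ≡ 47; y = λ·(5 - 47) - 16 ≡ 67. → (47, 67)

(47, 67)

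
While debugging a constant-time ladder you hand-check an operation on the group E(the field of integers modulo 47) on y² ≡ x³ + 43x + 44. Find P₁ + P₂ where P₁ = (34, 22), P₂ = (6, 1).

(34, 22) + (6, 1). λ = (1 - 22)/(6 - 34) ≡ 26/19 mod 47. 19⁻¹ ≡ 5 (mod 47), so λ ≡ 36.
  x = λ² - 34 - 6 = 1296 - 40 ≡ 34; y = λ·(34 - 34) - 22 ≡ 25. → (34, 25)

(34, 25)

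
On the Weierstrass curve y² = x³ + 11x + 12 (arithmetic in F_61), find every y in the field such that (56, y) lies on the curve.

25, 36

x³ + 11x + 12 = 176244 ≡ 15 (mod 61).
Square roots of 15 mod 61: 25 and 36 (since 25² = 625 ≡ 15).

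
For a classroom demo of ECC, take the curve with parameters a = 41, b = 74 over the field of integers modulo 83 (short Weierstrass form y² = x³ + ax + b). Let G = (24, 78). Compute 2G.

(65, 12)

tangent at (24, 78): λ = (3·24² + 41)/(2·78) ≡ 26/73. 73⁻¹ ≡ 58 (mod 83), so λ ≡ 26·58 ≡ 14.
  x = λ² - 24 - 24 = 196 - 48 ≡ 65; y = λ·(24 - 65) - 78 ≡ 12. → (65, 12)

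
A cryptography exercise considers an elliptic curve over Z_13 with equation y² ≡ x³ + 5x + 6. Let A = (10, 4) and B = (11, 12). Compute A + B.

(10, 4) + (11, 12). λ = (12 - 4)/(11 - 10) ≡ 8/1 mod 13. 1⁻¹ ≡ 1 (mod 13) since 1·1 = 1 ≡ 1, so λ ≡ 8.
  x = λ² - 10 - 11 = 64 - 21 ≡ 4; y = λ·(10 - 4) - 4 ≡ 5. → (4, 5)

(4, 5)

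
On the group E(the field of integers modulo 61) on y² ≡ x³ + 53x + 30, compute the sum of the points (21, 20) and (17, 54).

(21, 20) + (17, 54). λ = (54 - 20)/(17 - 21) ≡ 34/57 mod 61. 57⁻¹ ≡ 15 (mod 61) since 57·15 = 855 ≡ 1, so λ ≡ 22.
  x = λ² - 21 - 17 = 484 - 38 ≡ 19; y = λ·(21 - 19) - 20 ≡ 24. → (19, 24)

(19, 24)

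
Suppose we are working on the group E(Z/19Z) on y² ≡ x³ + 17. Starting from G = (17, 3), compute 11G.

Repeated addition: build up to 11G.
2G: tangent at (17, 3): λ = (3·17² + 0)/(2·3) ≡ 12/6. 6⁻¹ ≡ 16 (mod 19) since 6·16 = 96 ≡ 1, so λ ≡ 12·16 ≡ 2.
  x = λ² - 17 - 17 = 4 - 34 ≡ 8; y = λ·(17 - 8) - 3 ≡ 15. → (8, 15)
3G: (8, 15) + (17, 3). λ = (3 - 15)/(17 - 8) ≡ 7/9 mod 19. 9⁻¹ ≡ 17 (mod 19), so λ ≡ 5.
  x = λ² - 8 - 17 = 25 - 25 ≡ 0; y = λ·(8 - 0) - 15 ≡ 6. → (0, 6)
4G: (0, 6) + (17, 3). λ = (3 - 6)/(17 - 0) ≡ 16/17 mod 19. 17⁻¹ ≡ 9 (mod 19), so λ ≡ 11.
  x = λ² - 0 - 17 = 121 - 17 ≡ 9; y = λ·(0 - 9) - 6 ≡ 9. → (9, 9)
5G: (9, 9) + (17, 3). λ = (3 - 9)/(17 - 9) ≡ 13/8 mod 19. 8⁻¹ ≡ 12 (mod 19), so λ ≡ 4.
  x = λ² - 9 - 17 = 16 - 26 ≡ 9; y = λ·(9 - 9) - 9 ≡ 10. → (9, 10)
6G: (9, 10) + (17, 3). λ = (3 - 10)/(17 - 9) ≡ 12/8 mod 19. 8⁻¹ ≡ 12 (mod 19) since 8·12 = 96 ≡ 1, so λ ≡ 11.
  x = λ² - 9 - 17 = 121 - 26 ≡ 0; y = λ·(9 - 0) - 10 ≡ 13. → (0, 13)
7G: (0, 13) + (17, 3). λ = (3 - 13)/(17 - 0) ≡ 9/17 mod 19. 17⁻¹ ≡ 9 (mod 19), so λ ≡ 5.
  x = λ² - 0 - 17 = 25 - 17 ≡ 8; y = λ·(0 - 8) - 13 ≡ 4. → (8, 4)
8G: (8, 4) + (17, 3). λ = (3 - 4)/(17 - 8) ≡ 18/9 mod 19. 9⁻¹ ≡ 17 (mod 19) since 9·17 = 153 ≡ 1, so λ ≡ 2.
  x = λ² - 8 - 17 = 4 - 25 ≡ 17; y = λ·(8 - 17) - 4 ≡ 16. → (17, 16)
9G: (17, 16) + (17, 3): same x and y₁ ≡ -y₂, so the sum is O.
10G: O + (17, 3) = (17, 3) (identity).
11G: tangent at (17, 3): λ = (3·17² + 0)/(2·3) ≡ 12/6. 6⁻¹ ≡ 16 (mod 19) since 6·16 = 96 ≡ 1, so λ ≡ 12·16 ≡ 2.
  x = λ² - 17 - 17 = 4 - 34 ≡ 8; y = λ·(17 - 8) - 3 ≡ 15. → (8, 15)

(8, 15)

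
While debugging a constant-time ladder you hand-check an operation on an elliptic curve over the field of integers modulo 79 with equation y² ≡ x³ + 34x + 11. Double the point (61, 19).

tangent at (61, 19): λ = (3·61² + 34)/(2·19) ≡ 58/38. 38⁻¹ ≡ 52 (mod 79) since 38·52 = 1976 ≡ 1, so λ ≡ 58·52 ≡ 14.
  x = λ² - 61 - 61 = 196 - 122 ≡ 74; y = λ·(61 - 74) - 19 ≡ 36. → (74, 36)

(74, 36)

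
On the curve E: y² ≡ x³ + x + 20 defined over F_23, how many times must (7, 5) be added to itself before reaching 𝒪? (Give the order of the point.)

2P: tangent at (7, 5): λ = (3·7² + 1)/(2·5) ≡ 10/10. 10⁻¹ ≡ 7 (mod 23), so λ ≡ 10·7 ≡ 1.
  x = λ² - 7 - 7 = 1 - 14 ≡ 10; y = λ·(7 - 10) - 5 ≡ 15. → (10, 15)
3P: (10, 15) + (7, 5). λ = (5 - 15)/(7 - 10) ≡ 13/20 mod 23. 20⁻¹ ≡ 15 (mod 23), so λ ≡ 11.
  x = λ² - 10 - 7 = 121 - 17 ≡ 12; y = λ·(10 - 12) - 15 ≡ 9. → (12, 9)
4P: (12, 9) + (7, 5). λ = (5 - 9)/(7 - 12) ≡ 19/18 mod 23. 18⁻¹ ≡ 9 (mod 23) since 18·9 = 162 ≡ 1, so λ ≡ 10.
  x = λ² - 12 - 7 = 100 - 19 ≡ 12; y = λ·(12 - 12) - 9 ≡ 14. → (12, 14)
5P: (12, 14) + (7, 5). λ = (5 - 14)/(7 - 12) ≡ 14/18 mod 23. 18⁻¹ ≡ 9 (mod 23), so λ ≡ 11.
  x = λ² - 12 - 7 = 121 - 19 ≡ 10; y = λ·(12 - 10) - 14 ≡ 8. → (10, 8)
6P: (10, 8) + (7, 5). λ = (5 - 8)/(7 - 10) ≡ 20/20 mod 23. 20⁻¹ ≡ 15 (mod 23), so λ ≡ 1.
  x = λ² - 10 - 7 = 1 - 17 ≡ 7; y = λ·(10 - 7) - 8 ≡ 18. → (7, 18)
7P: (7, 18) + (7, 5): same x and y₁ ≡ -y₂, so the sum is 𝒪.
7P = 𝒪, so the order is 7.

7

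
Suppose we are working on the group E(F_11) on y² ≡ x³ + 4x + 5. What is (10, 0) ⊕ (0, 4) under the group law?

(10, 0) + (0, 4). λ = (4 - 0)/(0 - 10) ≡ 4/1 mod 11. 1⁻¹ ≡ 1 (mod 11) since 1·1 = 1 ≡ 1, so λ ≡ 4.
  x = λ² - 10 - 0 = 16 - 10 ≡ 6; y = λ·(10 - 6) - 0 ≡ 5. → (6, 5)

(6, 5)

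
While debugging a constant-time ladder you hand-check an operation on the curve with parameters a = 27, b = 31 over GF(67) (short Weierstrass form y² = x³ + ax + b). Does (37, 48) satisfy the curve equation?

y² = 48² ≡ 26; x³ + 27x + 31 = 51683 ≡ 26 (mod 67). 26 = 26.

yes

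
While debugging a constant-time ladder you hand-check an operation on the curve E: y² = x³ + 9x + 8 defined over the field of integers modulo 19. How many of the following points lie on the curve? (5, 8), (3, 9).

2

(5, 8): 8² ≡ 7, rhs ≡ 7 → on.
(3, 9): 9² ≡ 5, rhs ≡ 5 → on.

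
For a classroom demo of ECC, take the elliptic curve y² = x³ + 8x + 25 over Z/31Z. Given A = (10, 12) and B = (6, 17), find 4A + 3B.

First 4A:
Repeated addition: build up to 4A.
2A: tangent at (10, 12): λ = (3·10² + 8)/(2·12) ≡ 29/24. 24⁻¹ ≡ 22 (mod 31) since 24·22 = 528 ≡ 1, so λ ≡ 29·22 ≡ 18.
  x = λ² - 10 - 10 = 324 - 20 ≡ 25; y = λ·(10 - 25) - 12 ≡ 28. → (25, 28)
3A: (25, 28) + (10, 12). λ = (12 - 28)/(10 - 25) ≡ 15/16 mod 31. 16⁻¹ ≡ 2 (mod 31), so λ ≡ 30.
  x = λ² - 25 - 10 = 900 - 35 ≡ 28; y = λ·(25 - 28) - 28 ≡ 6. → (28, 6)
4A: (28, 6) + (10, 12). λ = (12 - 6)/(10 - 28) ≡ 6/13 mod 31. 13⁻¹ ≡ 12 (mod 31), so λ ≡ 10.
  x = λ² - 28 - 10 = 100 - 38 ≡ 0; y = λ·(28 - 0) - 6 ≡ 26. → (0, 26)
4A = (0, 26).
Next 3B:
Repeated addition: build up to 3B.
2B: tangent at (6, 17): λ = (3·6² + 8)/(2·17) ≡ 23/3. 3⁻¹ ≡ 21 (mod 31) since 3·21 = 63 ≡ 1, so λ ≡ 23·21 ≡ 18.
  x = λ² - 6 - 6 = 324 - 12 ≡ 2; y = λ·(6 - 2) - 17 ≡ 24. → (2, 24)
3B: (2, 24) + (6, 17). λ = (17 - 24)/(6 - 2) ≡ 24/4 mod 31. 4⁻¹ ≡ 8 (mod 31) since 4·8 = 32 ≡ 1, so λ ≡ 6.
  x = λ² - 2 - 6 = 36 - 8 ≡ 28; y = λ·(2 - 28) - 24 ≡ 6. → (28, 6)
3B = (28, 6).
Finally 4A + 3B:
(0, 26) + (28, 6). λ = (6 - 26)/(28 - 0) ≡ 11/28 mod 31. 28⁻¹ ≡ 10 (mod 31), so λ ≡ 17.
  x = λ² - 0 - 28 = 289 - 28 ≡ 13; y = λ·(0 - 13) - 26 ≡ 1. → (13, 1)

(13, 1)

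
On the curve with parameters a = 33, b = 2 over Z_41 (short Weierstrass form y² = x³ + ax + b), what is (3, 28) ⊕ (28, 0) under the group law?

(31, 5)

(3, 28) + (28, 0). λ = (0 - 28)/(28 - 3) ≡ 13/25 mod 41. 25⁻¹ ≡ 23 (mod 41), so λ ≡ 12.
  x = λ² - 3 - 28 = 144 - 31 ≡ 31; y = λ·(3 - 31) - 28 ≡ 5. → (31, 5)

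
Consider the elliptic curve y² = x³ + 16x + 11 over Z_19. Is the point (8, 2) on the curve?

no

y² = 2² ≡ 4; x³ + 16x + 11 = 651 ≡ 5 (mod 19). 4 ≠ 5.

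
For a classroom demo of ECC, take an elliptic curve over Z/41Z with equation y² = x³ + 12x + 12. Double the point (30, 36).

(24, 26)

tangent at (30, 36): λ = (3·30² + 12)/(2·36) ≡ 6/31. 31⁻¹ ≡ 4 (mod 41), so λ ≡ 6·4 ≡ 24.
  x = λ² - 30 - 30 = 576 - 60 ≡ 24; y = λ·(30 - 24) - 36 ≡ 26. → (24, 26)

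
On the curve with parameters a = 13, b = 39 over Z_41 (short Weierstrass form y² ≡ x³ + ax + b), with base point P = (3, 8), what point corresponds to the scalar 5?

Repeated addition: build up to 5P.
2P: tangent at (3, 8): λ = (3·3² + 13)/(2·8) ≡ 40/16. 16⁻¹ ≡ 18 (mod 41) since 16·18 = 288 ≡ 1, so λ ≡ 40·18 ≡ 23.
  x = λ² - 3 - 3 = 529 - 6 ≡ 31; y = λ·(3 - 31) - 8 ≡ 4. → (31, 4)
3P: (31, 4) + (3, 8). λ = (8 - 4)/(3 - 31) ≡ 4/13 mod 41. 13⁻¹ ≡ 19 (mod 41) since 13·19 = 247 ≡ 1, so λ ≡ 35.
  x = λ² - 31 - 3 = 1225 - 34 ≡ 2; y = λ·(31 - 2) - 4 ≡ 27. → (2, 27)
4P: (2, 27) + (3, 8). λ = (8 - 27)/(3 - 2) ≡ 22/1 mod 41. 1⁻¹ ≡ 1 (mod 41), so λ ≡ 22.
  x = λ² - 2 - 3 = 484 - 5 ≡ 28; y = λ·(2 - 28) - 27 ≡ 16. → (28, 16)
5P: (28, 16) + (3, 8). λ = (8 - 16)/(3 - 28) ≡ 33/16 mod 41. 16⁻¹ ≡ 18 (mod 41), so λ ≡ 20.
  x = λ² - 28 - 3 = 400 - 31 ≡ 0; y = λ·(28 - 0) - 16 ≡ 11. → (0, 11)

(0, 11)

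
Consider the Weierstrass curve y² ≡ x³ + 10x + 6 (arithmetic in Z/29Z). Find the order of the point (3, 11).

2P: tangent at (3, 11): λ = (3·3² + 10)/(2·11) ≡ 8/22. 22⁻¹ ≡ 4 (mod 29), so λ ≡ 8·4 ≡ 3.
  x = λ² - 3 - 3 = 9 - 6 ≡ 3; y = λ·(3 - 3) - 11 ≡ 18. → (3, 18)
3P: (3, 18) + (3, 11): same x and y₁ ≡ -y₂, so the sum is O.
3P = O, so the order is 3.

3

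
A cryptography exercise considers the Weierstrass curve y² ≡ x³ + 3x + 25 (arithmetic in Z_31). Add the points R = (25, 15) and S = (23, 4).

(25, 15) + (23, 4). λ = (4 - 15)/(23 - 25) ≡ 20/29 mod 31. 29⁻¹ ≡ 15 (mod 31), so λ ≡ 21.
  x = λ² - 25 - 23 = 441 - 48 ≡ 21; y = λ·(25 - 21) - 15 ≡ 7. → (21, 7)

(21, 7)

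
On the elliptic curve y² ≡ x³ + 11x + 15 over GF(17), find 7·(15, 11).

Write P = (15, 11).
Double-and-add on 7 = (111)₂. Start with P = (15, 11) for the leading 1-bit.
double: tangent at (15, 11): λ = (3·15² + 11)/(2·11) ≡ 6/5. 5⁻¹ ≡ 7 (mod 17), so λ ≡ 6·7 ≡ 8.
  x = λ² - 15 - 15 = 64 - 30 ≡ 0; y = λ·(15 - 0) - 11 ≡ 7. → (0, 7)
add P: (0, 7) + (15, 11). λ = (11 - 7)/(15 - 0) ≡ 4/15 mod 17. 15⁻¹ ≡ 8 (mod 17), so λ ≡ 15.
  x = λ² - 0 - 15 = 225 - 15 ≡ 6; y = λ·(0 - 6) - 7 ≡ 5. → (6, 5)
double: tangent at (6, 5): λ = (3·6² + 11)/(2·5) ≡ 0/10. 10⁻¹ ≡ 12 (mod 17), so λ ≡ 0·12 ≡ 0.
  x = λ² - 6 - 6 = 0 - 12 ≡ 5; y = λ·(6 - 5) - 5 ≡ 12. → (5, 12)
add P: (5, 12) + (15, 11). λ = (11 - 12)/(15 - 5) ≡ 16/10 mod 17. 10⁻¹ ≡ 12 (mod 17) since 10·12 = 120 ≡ 1, so λ ≡ 5.
  x = λ² - 5 - 15 = 25 - 20 ≡ 5; y = λ·(5 - 5) - 12 ≡ 5. → (5, 5)

(5, 5)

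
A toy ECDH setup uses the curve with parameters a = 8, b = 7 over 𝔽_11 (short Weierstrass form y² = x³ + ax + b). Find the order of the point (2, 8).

7

2P: tangent at (2, 8): λ = (3·2² + 8)/(2·8) ≡ 9/5. 5⁻¹ ≡ 9 (mod 11) since 5·9 = 45 ≡ 1, so λ ≡ 9·9 ≡ 4.
  x = λ² - 2 - 2 = 16 - 4 ≡ 1; y = λ·(2 - 1) - 8 ≡ 7. → (1, 7)
3P: (1, 7) + (2, 8). λ = (8 - 7)/(2 - 1) ≡ 1/1 mod 11. 1⁻¹ ≡ 1 (mod 11), so λ ≡ 1.
  x = λ² - 1 - 2 = 1 - 3 ≡ 9; y = λ·(1 - 9) - 7 ≡ 7. → (9, 7)
4P: (9, 7) + (2, 8). λ = (8 - 7)/(2 - 9) ≡ 1/4 mod 11. 4⁻¹ ≡ 3 (mod 11) since 4·3 = 12 ≡ 1, so λ ≡ 3.
  x = λ² - 9 - 2 = 9 - 11 ≡ 9; y = λ·(9 - 9) - 7 ≡ 4. → (9, 4)
5P: (9, 4) + (2, 8). λ = (8 - 4)/(2 - 9) ≡ 4/4 mod 11. 4⁻¹ ≡ 3 (mod 11), so λ ≡ 1.
  x = λ² - 9 - 2 = 1 - 11 ≡ 1; y = λ·(9 - 1) - 4 ≡ 4. → (1, 4)
6P: (1, 4) + (2, 8). λ = (8 - 4)/(2 - 1) ≡ 4/1 mod 11. 1⁻¹ ≡ 1 (mod 11) since 1·1 = 1 ≡ 1, so λ ≡ 4.
  x = λ² - 1 - 2 = 16 - 3 ≡ 2; y = λ·(1 - 2) - 4 ≡ 3. → (2, 3)
7P: (2, 3) + (2, 8): same x and y₁ ≡ -y₂, so the sum is the point at infinity.
7P = the point at infinity, so the order is 7.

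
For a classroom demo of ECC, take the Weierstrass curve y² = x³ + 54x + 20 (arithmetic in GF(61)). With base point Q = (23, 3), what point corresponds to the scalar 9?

(21, 44)

Repeated addition: build up to 9Q.
2Q: tangent at (23, 3): λ = (3·23² + 54)/(2·3) ≡ 55/6. 6⁻¹ ≡ 51 (mod 61) since 6·51 = 306 ≡ 1, so λ ≡ 55·51 ≡ 60.
  x = λ² - 23 - 23 = 3600 - 46 ≡ 16; y = λ·(23 - 16) - 3 ≡ 51. → (16, 51)
3Q: (16, 51) + (23, 3). λ = (3 - 51)/(23 - 16) ≡ 13/7 mod 61. 7⁻¹ ≡ 35 (mod 61), so λ ≡ 28.
  x = λ² - 16 - 23 = 784 - 39 ≡ 13; y = λ·(16 - 13) - 51 ≡ 33. → (13, 33)
4Q: (13, 33) + (23, 3). λ = (3 - 33)/(23 - 13) ≡ 31/10 mod 61. 10⁻¹ ≡ 55 (mod 61), so λ ≡ 58.
  x = λ² - 13 - 23 = 3364 - 36 ≡ 34; y = λ·(13 - 34) - 33 ≡ 30. → (34, 30)
5Q: (34, 30) + (23, 3). λ = (3 - 30)/(23 - 34) ≡ 34/50 mod 61. 50⁻¹ ≡ 11 (mod 61), so λ ≡ 8.
  x = λ² - 34 - 23 = 64 - 57 ≡ 7; y = λ·(34 - 7) - 30 ≡ 3. → (7, 3)
6Q: (7, 3) + (23, 3). λ = (3 - 3)/(23 - 7) ≡ 0/16 mod 61. 16⁻¹ ≡ 42 (mod 61), so λ ≡ 0.
  x = λ² - 7 - 23 = 0 - 30 ≡ 31; y = λ·(7 - 31) - 3 ≡ 58. → (31, 58)
7Q: (31, 58) + (23, 3). λ = (3 - 58)/(23 - 31) ≡ 6/53 mod 61. 53⁻¹ ≡ 38 (mod 61), so λ ≡ 45.
  x = λ² - 31 - 23 = 2025 - 54 ≡ 19; y = λ·(31 - 19) - 58 ≡ 55. → (19, 55)
8Q: (19, 55) + (23, 3). λ = (3 - 55)/(23 - 19) ≡ 9/4 mod 61. 4⁻¹ ≡ 46 (mod 61) since 4·46 = 184 ≡ 1, so λ ≡ 48.
  x = λ² - 19 - 23 = 2304 - 42 ≡ 5; y = λ·(19 - 5) - 55 ≡ 7. → (5, 7)
9Q: (5, 7) + (23, 3). λ = (3 - 7)/(23 - 5) ≡ 57/18 mod 61. 18⁻¹ ≡ 17 (mod 61), so λ ≡ 54.
  x = λ² - 5 - 23 = 2916 - 28 ≡ 21; y = λ·(5 - 21) - 7 ≡ 44. → (21, 44)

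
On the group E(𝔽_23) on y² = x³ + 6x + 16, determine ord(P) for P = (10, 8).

2P: tangent at (10, 8): λ = (3·10² + 6)/(2·8) ≡ 7/16. 16⁻¹ ≡ 13 (mod 23) since 16·13 = 208 ≡ 1, so λ ≡ 7·13 ≡ 22.
  x = λ² - 10 - 10 = 484 - 20 ≡ 4; y = λ·(10 - 4) - 8 ≡ 9. → (4, 9)
3P: (4, 9) + (10, 8). λ = (8 - 9)/(10 - 4) ≡ 22/6 mod 23. 6⁻¹ ≡ 4 (mod 23) since 6·4 = 24 ≡ 1, so λ ≡ 19.
  x = λ² - 4 - 10 = 361 - 14 ≡ 2; y = λ·(4 - 2) - 9 ≡ 6. → (2, 6)
4P: (2, 6) + (10, 8). λ = (8 - 6)/(10 - 2) ≡ 2/8 mod 23. 8⁻¹ ≡ 3 (mod 23) since 8·3 = 24 ≡ 1, so λ ≡ 6.
  x = λ² - 2 - 10 = 36 - 12 ≡ 1; y = λ·(2 - 1) - 6 ≡ 0. → (1, 0)
5P: (1, 0) + (10, 8). λ = (8 - 0)/(10 - 1) ≡ 8/9 mod 23. 9⁻¹ ≡ 18 (mod 23) since 9·18 = 162 ≡ 1, so λ ≡ 6.
  x = λ² - 1 - 10 = 36 - 11 ≡ 2; y = λ·(1 - 2) - 0 ≡ 17. → (2, 17)
6P: (2, 17) + (10, 8). λ = (8 - 17)/(10 - 2) ≡ 14/8 mod 23. 8⁻¹ ≡ 3 (mod 23) since 8·3 = 24 ≡ 1, so λ ≡ 19.
  x = λ² - 2 - 10 = 361 - 12 ≡ 4; y = λ·(2 - 4) - 17 ≡ 14. → (4, 14)
7P: (4, 14) + (10, 8). λ = (8 - 14)/(10 - 4) ≡ 17/6 mod 23. 6⁻¹ ≡ 4 (mod 23), so λ ≡ 22.
  x = λ² - 4 - 10 = 484 - 14 ≡ 10; y = λ·(4 - 10) - 14 ≡ 15. → (10, 15)
8P: (10, 15) + (10, 8): same x and y₁ ≡ -y₂, so the sum is ∞.
8P = ∞, so the order is 8.

8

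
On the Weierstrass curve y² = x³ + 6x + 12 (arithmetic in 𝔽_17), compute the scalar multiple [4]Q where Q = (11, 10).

Double-and-add on 4 = (100)₂. Start with Q = (11, 10) for the leading 1-bit.
double: tangent at (11, 10): λ = (3·11² + 6)/(2·10) ≡ 12/3. 3⁻¹ ≡ 6 (mod 17) since 3·6 = 18 ≡ 1, so λ ≡ 12·6 ≡ 4.
  x = λ² - 11 - 11 = 16 - 22 ≡ 11; y = λ·(11 - 11) - 10 ≡ 7. → (11, 7)
double: tangent at (11, 7): λ = (3·11² + 6)/(2·7) ≡ 12/14. 14⁻¹ ≡ 11 (mod 17), so λ ≡ 12·11 ≡ 13.
  x = λ² - 11 - 11 = 169 - 22 ≡ 11; y = λ·(11 - 11) - 7 ≡ 10. → (11, 10)

(11, 10)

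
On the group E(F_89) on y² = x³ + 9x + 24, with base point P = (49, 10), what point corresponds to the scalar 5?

Repeated addition: build up to 5P.
2P: tangent at (49, 10): λ = (3·49² + 9)/(2·10) ≡ 3/20. 20⁻¹ ≡ 49 (mod 89), so λ ≡ 3·49 ≡ 58.
  x = λ² - 49 - 49 = 3364 - 98 ≡ 62; y = λ·(49 - 62) - 10 ≡ 37. → (62, 37)
3P: (62, 37) + (49, 10). λ = (10 - 37)/(49 - 62) ≡ 62/76 mod 89. 76⁻¹ ≡ 41 (mod 89), so λ ≡ 50.
  x = λ² - 62 - 49 = 2500 - 111 ≡ 75; y = λ·(62 - 75) - 37 ≡ 25. → (75, 25)
4P: (75, 25) + (49, 10). λ = (10 - 25)/(49 - 75) ≡ 74/63 mod 89. 63⁻¹ ≡ 65 (mod 89) since 63·65 = 4095 ≡ 1, so λ ≡ 4.
  x = λ² - 75 - 49 = 16 - 124 ≡ 70; y = λ·(75 - 70) - 25 ≡ 84. → (70, 84)
5P: (70, 84) + (49, 10). λ = (10 - 84)/(49 - 70) ≡ 15/68 mod 89. 68⁻¹ ≡ 72 (mod 89), so λ ≡ 12.
  x = λ² - 70 - 49 = 144 - 119 ≡ 25; y = λ·(70 - 25) - 84 ≡ 11. → (25, 11)

(25, 11)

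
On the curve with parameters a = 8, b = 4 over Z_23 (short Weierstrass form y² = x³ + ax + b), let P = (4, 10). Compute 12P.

Repeated addition: build up to 12P.
2P: tangent at (4, 10): λ = (3·4² + 8)/(2·10) ≡ 10/20. 20⁻¹ ≡ 15 (mod 23), so λ ≡ 10·15 ≡ 12.
  x = λ² - 4 - 4 = 144 - 8 ≡ 21; y = λ·(4 - 21) - 10 ≡ 16. → (21, 16)
3P: (21, 16) + (4, 10). λ = (10 - 16)/(4 - 21) ≡ 17/6 mod 23. 6⁻¹ ≡ 4 (mod 23), so λ ≡ 22.
  x = λ² - 21 - 4 = 484 - 25 ≡ 22; y = λ·(21 - 22) - 16 ≡ 8. → (22, 8)
4P: (22, 8) + (4, 10). λ = (10 - 8)/(4 - 22) ≡ 2/5 mod 23. 5⁻¹ ≡ 14 (mod 23), so λ ≡ 5.
  x = λ² - 22 - 4 = 25 - 26 ≡ 22; y = λ·(22 - 22) - 8 ≡ 15. → (22, 15)
5P: (22, 15) + (4, 10). λ = (10 - 15)/(4 - 22) ≡ 18/5 mod 23. 5⁻¹ ≡ 14 (mod 23), so λ ≡ 22.
  x = λ² - 22 - 4 = 484 - 26 ≡ 21; y = λ·(22 - 21) - 15 ≡ 7. → (21, 7)
6P: (21, 7) + (4, 10). λ = (10 - 7)/(4 - 21) ≡ 3/6 mod 23. 6⁻¹ ≡ 4 (mod 23), so λ ≡ 12.
  x = λ² - 21 - 4 = 144 - 25 ≡ 4; y = λ·(21 - 4) - 7 ≡ 13. → (4, 13)
7P: (4, 13) + (4, 10): same x and y₁ ≡ -y₂, so the sum is ∞.
8P: ∞ + (4, 10) = (4, 10) (identity).
9P: tangent at (4, 10): λ = (3·4² + 8)/(2·10) ≡ 10/20. 20⁻¹ ≡ 15 (mod 23), so λ ≡ 10·15 ≡ 12.
  x = λ² - 4 - 4 = 144 - 8 ≡ 21; y = λ·(4 - 21) - 10 ≡ 16. → (21, 16)
10P: (21, 16) + (4, 10). λ = (10 - 16)/(4 - 21) ≡ 17/6 mod 23. 6⁻¹ ≡ 4 (mod 23), so λ ≡ 22.
  x = λ² - 21 - 4 = 484 - 25 ≡ 22; y = λ·(21 - 22) - 16 ≡ 8. → (22, 8)
11P: (22, 8) + (4, 10). λ = (10 - 8)/(4 - 22) ≡ 2/5 mod 23. 5⁻¹ ≡ 14 (mod 23) since 5·14 = 70 ≡ 1, so λ ≡ 5.
  x = λ² - 22 - 4 = 25 - 26 ≡ 22; y = λ·(22 - 22) - 8 ≡ 15. → (22, 15)
12P: (22, 15) + (4, 10). λ = (10 - 15)/(4 - 22) ≡ 18/5 mod 23. 5⁻¹ ≡ 14 (mod 23) since 5·14 = 70 ≡ 1, so λ ≡ 22.
  x = λ² - 22 - 4 = 484 - 26 ≡ 21; y = λ·(22 - 21) - 15 ≡ 7. → (21, 7)

(21, 7)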